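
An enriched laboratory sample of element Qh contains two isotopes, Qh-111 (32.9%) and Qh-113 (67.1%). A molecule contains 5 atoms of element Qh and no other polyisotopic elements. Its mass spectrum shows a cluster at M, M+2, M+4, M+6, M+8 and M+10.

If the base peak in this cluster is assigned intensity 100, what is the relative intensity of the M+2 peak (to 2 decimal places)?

Binomial terms of (0.329 + 0.671)^5: M 0.0039, M+2 0.0393, M+4 0.1603, M+6 0.3270, M+8 0.3335, M+10 0.1360 → M+8 is the base peak.
P(M+8) = C(5,4) × 0.329^1 × 0.671^4 = 5 × 0.3290 × 0.20271696 = 0.333469 (base)
P(M+2) = C(5,1) × 0.329^4 × 0.671^1 = 5 × 0.01171611 × 0.6710 = 0.039308
Relative intensity = 0.039308 / 0.333469 × 100 = 11.79

11.79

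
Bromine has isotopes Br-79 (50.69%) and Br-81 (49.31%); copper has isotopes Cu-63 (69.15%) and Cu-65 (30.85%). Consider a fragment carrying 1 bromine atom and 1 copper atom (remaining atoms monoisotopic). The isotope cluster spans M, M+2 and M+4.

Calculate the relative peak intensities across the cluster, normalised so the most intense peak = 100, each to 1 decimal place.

Bromine pattern (n=1): 0.5069 : 0.4931
Copper pattern (n=1): 0.6915 : 0.3085
Convolve the two distributions (both contribute in 2-u steps):
  M: 0.5069×0.6915 = 0.350521
  M+2: 0.5069×0.3085 + 0.4931×0.6915 = 0.497357
  M+4: 0.4931×0.3085 = 0.152121
Scale to base peak (0.497357) = 100: 70.5 : 100.0 : 30.6

70.5 : 100.0 : 30.6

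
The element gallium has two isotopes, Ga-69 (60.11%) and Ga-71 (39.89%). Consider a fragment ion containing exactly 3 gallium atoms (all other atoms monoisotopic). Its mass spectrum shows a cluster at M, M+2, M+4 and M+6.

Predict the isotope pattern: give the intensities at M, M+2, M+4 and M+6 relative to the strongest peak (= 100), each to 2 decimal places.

50.23 : 100.00 : 66.36 : 14.68

Expanding (0.6011 + 0.3989)^3:
P(M) = 0.6011^3 = 0.217190
P(M+2) = 3 × 0.6011^2 × 0.3989^1 = 0.432393
P(M+4) = 3 × 0.6011^1 × 0.3989^2 = 0.286943
P(M+6) = 0.3989^3 = 0.063473
The M+2 peak is largest (0.432393); scaling to 100 gives 50.23 : 100.00 : 66.36 : 14.68.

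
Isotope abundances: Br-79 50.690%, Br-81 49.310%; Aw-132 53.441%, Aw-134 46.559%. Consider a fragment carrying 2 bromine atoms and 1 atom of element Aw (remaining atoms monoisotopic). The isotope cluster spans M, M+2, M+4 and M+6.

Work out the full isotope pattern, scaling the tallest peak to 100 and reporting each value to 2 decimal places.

35.50 : 100.00 : 93.77 : 29.27

Bromine pattern (n=2): 0.25694761 : 0.49990478 : 0.24314761
Element Aw pattern (n=1): 0.53441 : 0.46559
Convolve the two distributions (both contribute in 2-u steps):
  M: 0.25694761×0.53441 = 0.137315
  M+2: 0.25694761×0.46559 + 0.49990478×0.53441 = 0.386786
  M+4: 0.49990478×0.46559 + 0.24314761×0.53441 = 0.362691
  M+6: 0.24314761×0.46559 = 0.113207
Scale to base peak (0.386786) = 100: 35.50 : 100.00 : 93.77 : 29.27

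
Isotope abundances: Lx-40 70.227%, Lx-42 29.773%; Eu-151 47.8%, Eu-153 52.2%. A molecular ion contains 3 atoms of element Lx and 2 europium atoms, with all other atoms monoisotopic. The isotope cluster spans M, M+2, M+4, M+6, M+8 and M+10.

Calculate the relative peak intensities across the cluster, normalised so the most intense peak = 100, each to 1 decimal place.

22.2 : 76.6 : 100.0 : 61.4 : 17.9 : 2.0

Element Lx pattern (n=3): 0.34634773 : 0.44050626 : 0.18675428 : 0.02639173
Europium pattern (n=2): 0.228484 : 0.499032 : 0.272484
Convolve the two distributions (both contribute in 2-u steps):
  M: 0.34634773×0.228484 = 0.079135
  M+2: 0.34634773×0.499032 + 0.44050626×0.228484 = 0.273487
  M+4: 0.34634773×0.272484 + 0.44050626×0.499032 + 0.18675428×0.228484 = 0.356871
  M+6: 0.44050626×0.272484 + 0.18675428×0.499032 + 0.02639173×0.228484 = 0.219257
  M+8: 0.18675428×0.272484 + 0.02639173×0.499032 = 0.064058
  M+10: 0.02639173×0.272484 = 0.007191
Scale to base peak (0.356871) = 100: 22.2 : 76.6 : 100.0 : 61.4 : 17.9 : 2.0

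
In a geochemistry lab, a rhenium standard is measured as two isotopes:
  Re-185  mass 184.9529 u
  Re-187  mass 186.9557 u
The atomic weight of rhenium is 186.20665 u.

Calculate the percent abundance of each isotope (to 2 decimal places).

Writing the weighted mean with unknown fraction x of Re-185:
184.9529·x + 186.9557·(1 − x) = 186.20665
(184.9529 − 186.9557)·x = 186.20665 − 186.9557
x = -0.74905 / -2.0028 = 0.37400 → 37.40% Re-185, 62.60% Re-187.

Re-185: 37.40%, Re-187: 62.60%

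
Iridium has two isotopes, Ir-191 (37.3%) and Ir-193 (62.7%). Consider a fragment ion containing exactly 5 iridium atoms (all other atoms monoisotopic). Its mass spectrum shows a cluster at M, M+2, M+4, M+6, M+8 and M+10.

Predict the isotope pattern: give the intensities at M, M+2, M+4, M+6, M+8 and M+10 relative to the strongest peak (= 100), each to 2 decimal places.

2.11 : 17.70 : 59.49 : 100.00 : 84.05 : 28.26

The 5 Ir atoms are independent, so intensities follow the terms of (0.373 + 0.627)^5.
P(M) = 0.373^5 = 0.007220
P(M+2) = 5 × 0.373^4 × 0.627^1 = 0.060684
P(M+4) = 10 × 0.373^3 × 0.627^2 = 0.204015
P(M+6) = 10 × 0.373^2 × 0.627^3 = 0.342942
P(M+8) = 5 × 0.373^1 × 0.627^4 = 0.288237
P(M+10) = 0.627^5 = 0.096903
The M+6 peak is largest (0.342942); scaling to 100 gives 2.11 : 17.70 : 59.49 : 100.00 : 84.05 : 28.26.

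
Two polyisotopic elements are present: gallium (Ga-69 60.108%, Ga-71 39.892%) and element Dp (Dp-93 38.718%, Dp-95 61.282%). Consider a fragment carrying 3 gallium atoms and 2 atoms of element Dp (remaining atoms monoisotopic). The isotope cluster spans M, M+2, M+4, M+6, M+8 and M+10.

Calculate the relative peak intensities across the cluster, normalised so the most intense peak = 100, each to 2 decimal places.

Gallium pattern (n=3): 0.2171685 : 0.432386 : 0.2869625 : 0.063483
Element Dp pattern (n=2): 0.14990835 : 0.4745433 : 0.37554835
Convolve the two distributions (both contribute in 2-u steps):
  M: 0.2171685×0.14990835 = 0.032555
  M+2: 0.2171685×0.4745433 + 0.432386×0.14990835 = 0.167874
  M+4: 0.2171685×0.37554835 + 0.432386×0.4745433 + 0.2869625×0.14990835 = 0.329761
  M+6: 0.432386×0.37554835 + 0.2869625×0.4745433 + 0.063483×0.14990835 = 0.308075
  M+8: 0.2869625×0.37554835 + 0.063483×0.4745433 = 0.137894
  M+10: 0.063483×0.37554835 = 0.023841
Scale to base peak (0.329761) = 100: 9.87 : 50.91 : 100.00 : 93.42 : 41.82 : 7.23

9.87 : 50.91 : 100.00 : 93.42 : 41.82 : 7.23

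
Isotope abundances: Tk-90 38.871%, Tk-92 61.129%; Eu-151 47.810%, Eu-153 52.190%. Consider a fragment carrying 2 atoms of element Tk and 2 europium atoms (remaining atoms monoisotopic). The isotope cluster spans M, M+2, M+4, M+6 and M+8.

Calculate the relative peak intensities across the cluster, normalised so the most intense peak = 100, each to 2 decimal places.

9.50 : 50.60 : 100.00 : 86.86 : 27.98

Element Tk pattern (n=2): 0.15109546 : 0.47522907 : 0.37367546
Europium pattern (n=2): 0.22857961 : 0.49904078 : 0.27237961
Convolve the two distributions (both contribute in 2-u steps):
  M: 0.15109546×0.22857961 = 0.034537
  M+2: 0.15109546×0.49904078 + 0.47522907×0.22857961 = 0.184030
  M+4: 0.15109546×0.27237961 + 0.47522907×0.49904078 + 0.37367546×0.22857961 = 0.363729
  M+6: 0.47522907×0.27237961 + 0.37367546×0.49904078 = 0.315922
  M+8: 0.37367546×0.27237961 = 0.101782
Scale to base peak (0.363729) = 100: 9.50 : 50.60 : 100.00 : 86.86 : 27.98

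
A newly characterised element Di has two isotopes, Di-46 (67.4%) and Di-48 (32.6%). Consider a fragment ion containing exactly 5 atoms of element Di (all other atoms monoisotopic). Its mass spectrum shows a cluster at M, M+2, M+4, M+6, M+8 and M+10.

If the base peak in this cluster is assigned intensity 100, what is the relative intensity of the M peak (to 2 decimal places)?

Term probabilities: M 0.1391, M+2 0.3364, M+4 0.3254, M+6 0.1574, M+8 0.0381, M+10 0.0037. Base peak = M+2.
P(M+2) = C(5,1) × 0.674^4 × 0.326^1 = 5 × 0.20636668 × 0.3260 = 0.336378 (base)
P(M) = C(5,0) × 0.674^5 × 0.326^0 = 1 × 0.13909115 × 1.0000 = 0.139091
Relative intensity = 0.139091 / 0.336378 × 100 = 41.35

41.35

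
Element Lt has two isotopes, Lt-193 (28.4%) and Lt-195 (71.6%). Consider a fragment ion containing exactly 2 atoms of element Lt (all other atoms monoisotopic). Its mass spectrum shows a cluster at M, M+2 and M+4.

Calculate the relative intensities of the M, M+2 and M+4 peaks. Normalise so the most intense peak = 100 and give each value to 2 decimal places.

15.73 : 79.33 : 100.00

Each Lt atom is independently Lt-193 (p = 0.284) or Lt-195 (q = 0.716); the cluster is the binomial expansion (p + q)^2.
P(M) = 0.284^2 = 0.080656
P(M+2) = 2 × 0.284^1 × 0.716^1 = 0.406688
P(M+4) = 0.716^2 = 0.512656
The M+4 peak is largest (0.512656); scaling to 100 gives 15.73 : 79.33 : 100.00.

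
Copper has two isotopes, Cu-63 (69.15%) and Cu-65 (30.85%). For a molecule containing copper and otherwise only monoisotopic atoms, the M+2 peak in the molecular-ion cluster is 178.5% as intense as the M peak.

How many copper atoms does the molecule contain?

The M+2/M ratio from n Cu atoms is n · q/p = n · 0.3085/0.6915.
n = 1.785 × 0.6915/0.3085 = 4.00 ≈ 4

4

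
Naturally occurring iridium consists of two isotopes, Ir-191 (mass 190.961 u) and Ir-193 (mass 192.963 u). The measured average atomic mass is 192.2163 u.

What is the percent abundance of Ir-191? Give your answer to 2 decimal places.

37.30%

Writing the weighted mean with unknown fraction x of Ir-191:
190.961·x + 192.963·(1 − x) = 192.2163
(190.961 − 192.963)·x = 192.2163 − 192.963
x = -0.7467 / -2.002 = 0.37298 → 37.30% Ir-191, 62.70% Ir-193.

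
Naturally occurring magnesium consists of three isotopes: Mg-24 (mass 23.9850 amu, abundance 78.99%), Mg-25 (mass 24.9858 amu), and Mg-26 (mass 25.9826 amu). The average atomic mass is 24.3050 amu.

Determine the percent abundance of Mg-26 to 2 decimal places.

11.01%

The remaining 21.01% is split between Mg-25 (fraction x) and Mg-26 (fraction 0.2101 − x).
Substituting: 24.9858x + 25.9826(0.2101 − x) = 5.3592485
(24.9858 − 25.9826)x = -0.09969576  ⇒  x = 0.10002, y = 0.11008
Mg-25: 10.00%, Mg-26: 11.01%.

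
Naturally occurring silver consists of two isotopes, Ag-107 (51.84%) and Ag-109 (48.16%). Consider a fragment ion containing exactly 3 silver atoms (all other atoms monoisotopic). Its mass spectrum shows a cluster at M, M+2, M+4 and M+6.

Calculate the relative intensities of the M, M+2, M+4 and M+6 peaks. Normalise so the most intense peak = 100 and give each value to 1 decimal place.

The 3 Ag atoms are independent, so intensities follow the terms of (0.5184 + 0.4816)^3.
P(M) = 0.5184^3 = 0.139314
P(M+2) = 3 × 0.5184^2 × 0.4816^1 = 0.388273
P(M+4) = 3 × 0.5184^1 × 0.4816^2 = 0.360711
P(M+6) = 0.4816^3 = 0.111702
The M+2 peak is largest (0.388273); scaling to 100 gives 35.9 : 100.0 : 92.9 : 28.8.

35.9 : 100.0 : 92.9 : 28.8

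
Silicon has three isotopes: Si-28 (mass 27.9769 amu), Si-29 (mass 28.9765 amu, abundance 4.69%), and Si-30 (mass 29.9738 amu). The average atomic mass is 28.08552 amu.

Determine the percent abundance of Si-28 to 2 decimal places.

92.22%

The remaining 95.31% is split between Si-28 (fraction x) and Si-30 (fraction 0.9531 − x).
Substituting: 27.9769x + 29.9738(0.9531 − x) = 26.72652215
(27.9769 − 29.9738)x = -1.84150663  ⇒  x = 0.92218, y = 0.03092
Si-28: 92.22%, Si-30: 3.09%.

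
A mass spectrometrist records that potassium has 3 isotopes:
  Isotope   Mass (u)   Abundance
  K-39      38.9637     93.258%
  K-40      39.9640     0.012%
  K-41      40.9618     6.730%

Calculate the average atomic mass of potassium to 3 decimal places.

Weight each isotope mass by its fractional abundance: 0.93258 × 38.9637 + 0.00012 × 39.9640 + 0.06730 × 40.9618
= 36.33677 + 0.00480 + 2.75673 = 39.09830 u

39.098 u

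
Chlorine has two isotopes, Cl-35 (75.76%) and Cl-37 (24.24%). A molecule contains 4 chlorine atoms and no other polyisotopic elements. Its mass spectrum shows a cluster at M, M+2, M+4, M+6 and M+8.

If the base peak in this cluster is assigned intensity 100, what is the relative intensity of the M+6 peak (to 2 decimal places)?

(0.7576 + 0.2424)^4 gives M 0.3294, M+2 0.4216, M+4 0.2023, M+6 0.0432, M+8 0.0035; the largest is M+2.
P(M+2) = C(4,1) × 0.7576^3 × 0.2424^1 = 4 × 0.4348304 × 0.2424 = 0.421612 (base)
P(M+6) = C(4,3) × 0.7576^1 × 0.2424^3 = 4 × 0.7576 × 0.01424288 = 0.043162
Relative intensity = 0.043162 / 0.421612 × 100 = 10.24

10.24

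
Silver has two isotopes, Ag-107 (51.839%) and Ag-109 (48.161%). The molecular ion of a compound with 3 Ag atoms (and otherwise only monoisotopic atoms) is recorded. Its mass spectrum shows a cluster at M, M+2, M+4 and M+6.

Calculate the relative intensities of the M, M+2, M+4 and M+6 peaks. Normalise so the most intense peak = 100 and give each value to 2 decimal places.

35.88 : 100.00 : 92.90 : 28.77

Each Ag atom is independently Ag-107 (p = 0.51839) or Ag-109 (q = 0.48161); the cluster is the binomial expansion (p + q)^3.
P(M) = 0.51839^3 = 0.139306
P(M+2) = 3 × 0.51839^2 × 0.48161^1 = 0.388267
P(M+4) = 3 × 0.51839^1 × 0.48161^2 = 0.360719
P(M+6) = 0.48161^3 = 0.111709
The M+2 peak is largest (0.388267); scaling to 100 gives 35.88 : 100.00 : 92.90 : 28.77.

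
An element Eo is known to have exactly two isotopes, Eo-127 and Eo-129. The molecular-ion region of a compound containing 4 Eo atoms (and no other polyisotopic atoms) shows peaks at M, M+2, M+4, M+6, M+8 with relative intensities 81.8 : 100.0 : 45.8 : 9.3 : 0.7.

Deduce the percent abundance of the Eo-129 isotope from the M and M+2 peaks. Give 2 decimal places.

If p is the fraction of Eo that is Eo-127, then I(M+2)/I(M) = [C(4,1)·p^3·(1−p)] / p^4 = 4·(1−p)/p = 100.0/81.8 = 1.2225
(1−p)/p = 1.2225/4 = 0.3056  ⇒  p = 1/(1 + 0.3056) = 0.7659
Eo-127: 76.59%, Eo-129: 23.41%.

23.41%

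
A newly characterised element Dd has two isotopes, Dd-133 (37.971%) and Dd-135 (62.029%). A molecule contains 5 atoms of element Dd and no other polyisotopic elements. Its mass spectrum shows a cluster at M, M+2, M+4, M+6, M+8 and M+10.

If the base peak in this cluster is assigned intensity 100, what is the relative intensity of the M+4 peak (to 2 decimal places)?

61.21

(0.37971 + 0.62029)^5 gives M 0.0079, M+2 0.0645, M+4 0.2106, M+6 0.3441, M+8 0.2811, M+10 0.0918; the largest is M+6.
P(M+6) = C(5,3) × 0.37971^2 × 0.62029^3 = 10 × 0.14417968 × 0.23866258 = 0.344103 (base)
P(M+4) = C(5,2) × 0.37971^3 × 0.62029^2 = 10 × 0.05474647 × 0.38475968 = 0.210642
Relative intensity = 0.210642 / 0.344103 × 100 = 61.21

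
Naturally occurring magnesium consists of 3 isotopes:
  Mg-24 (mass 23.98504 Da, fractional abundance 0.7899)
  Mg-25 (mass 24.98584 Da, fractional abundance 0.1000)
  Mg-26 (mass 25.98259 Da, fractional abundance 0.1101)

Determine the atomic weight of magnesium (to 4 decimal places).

24.3051 Da

The abundance-weighted mean is 0.7899 × 23.98504 + 0.1000 × 24.98584 + 0.1101 × 25.98259
= 18.945783 + 2.498584 + 2.860683 = 24.305050 Da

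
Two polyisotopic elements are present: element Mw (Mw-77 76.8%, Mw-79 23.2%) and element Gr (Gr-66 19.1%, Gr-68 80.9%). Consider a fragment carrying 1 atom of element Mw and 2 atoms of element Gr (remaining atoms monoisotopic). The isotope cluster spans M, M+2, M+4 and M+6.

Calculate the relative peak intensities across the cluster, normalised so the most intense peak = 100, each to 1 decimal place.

4.9 : 42.8 : 100.0 : 26.4

Element Mw pattern (n=1): 0.7680 : 0.2320
Element Gr pattern (n=2): 0.036481 : 0.309038 : 0.654481
Convolve the two distributions (both contribute in 2-u steps):
  M: 0.7680×0.036481 = 0.028017
  M+2: 0.7680×0.309038 + 0.2320×0.036481 = 0.245805
  M+4: 0.7680×0.654481 + 0.2320×0.309038 = 0.574338
  M+6: 0.2320×0.654481 = 0.151840
Scale to base peak (0.574338) = 100: 4.9 : 42.8 : 100.0 : 26.4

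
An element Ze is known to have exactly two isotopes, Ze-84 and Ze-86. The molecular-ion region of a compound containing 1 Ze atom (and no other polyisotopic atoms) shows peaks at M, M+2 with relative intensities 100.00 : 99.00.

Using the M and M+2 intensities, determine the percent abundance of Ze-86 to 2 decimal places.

49.75%

If p is the fraction of Ze that is Ze-84, then I(M+2)/I(M) = [C(1,1)·p^0·(1−p)] / p^1 = 1·(1−p)/p = 99.00/100.00 = 0.9900
(1−p)/p = 0.9900/1 = 0.9900  ⇒  p = 1/(1 + 0.9900) = 0.5025
Ze-84: 50.25%, Ze-86: 49.75%.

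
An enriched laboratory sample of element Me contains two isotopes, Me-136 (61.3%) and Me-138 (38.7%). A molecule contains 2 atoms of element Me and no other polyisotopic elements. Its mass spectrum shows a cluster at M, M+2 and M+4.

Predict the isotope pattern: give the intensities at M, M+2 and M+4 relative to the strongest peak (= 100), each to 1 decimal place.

79.2 : 100.0 : 31.6

Expanding (0.613 + 0.387)^2:
P(M) = 0.613^2 = 0.375769
P(M+2) = 2 × 0.613^1 × 0.387^1 = 0.474462
P(M+4) = 0.387^2 = 0.149769
The M+2 peak is largest (0.474462); scaling to 100 gives 79.2 : 100.0 : 31.6.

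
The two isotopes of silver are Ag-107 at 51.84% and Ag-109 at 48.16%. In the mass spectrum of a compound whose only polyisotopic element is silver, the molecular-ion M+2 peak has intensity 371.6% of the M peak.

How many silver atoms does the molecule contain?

For n independent Ag atoms, I(M+2)/I(M) = n · (abundance Ag-109) / (abundance Ag-107) = n · 0.4816/0.5184.
n = 3.716 × 0.5184/0.4816 = 4.00 ≈ 4

4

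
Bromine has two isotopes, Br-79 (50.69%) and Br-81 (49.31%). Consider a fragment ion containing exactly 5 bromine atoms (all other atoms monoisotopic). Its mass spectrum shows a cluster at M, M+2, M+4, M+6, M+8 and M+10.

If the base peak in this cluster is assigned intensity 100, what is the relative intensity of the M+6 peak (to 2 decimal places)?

Term probabilities: M 0.0335, M+2 0.1628, M+4 0.3167, M+6 0.3081, M+8 0.1498, M+10 0.0292. Base peak = M+4.
P(M+4) = C(5,2) × 0.5069^3 × 0.4931^2 = 10 × 0.13024674 × 0.24314761 = 0.316692 (base)
P(M+6) = C(5,3) × 0.5069^2 × 0.4931^3 = 10 × 0.25694761 × 0.11989609 = 0.308070
Relative intensity = 0.308070 / 0.316692 × 100 = 97.28

97.28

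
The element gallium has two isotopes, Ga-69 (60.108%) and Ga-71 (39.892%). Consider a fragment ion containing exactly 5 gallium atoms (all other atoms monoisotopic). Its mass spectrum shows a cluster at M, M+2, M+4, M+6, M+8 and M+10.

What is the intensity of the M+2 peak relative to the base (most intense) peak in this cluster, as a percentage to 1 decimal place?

75.3%

Binomial terms of (0.60108 + 0.39892)^5: M 0.0785, M+2 0.2604, M+4 0.3456, M+6 0.2294, M+8 0.0761, M+10 0.0101 → M+4 is the base peak.
P(M+4) = C(5,2) × 0.60108^3 × 0.39892^2 = 10 × 0.2171685 × 0.15913717 = 0.345596 (base)
P(M+2) = C(5,1) × 0.60108^4 × 0.39892^1 = 5 × 0.13053564 × 0.39892 = 0.260366
Relative intensity = 0.260366 / 0.345596 × 100 = 75.3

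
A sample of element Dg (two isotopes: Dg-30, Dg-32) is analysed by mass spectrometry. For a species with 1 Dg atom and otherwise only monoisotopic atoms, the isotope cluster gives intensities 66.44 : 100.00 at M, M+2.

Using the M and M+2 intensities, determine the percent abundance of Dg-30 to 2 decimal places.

39.92%

Write p for the Dg-30 fraction. I(M+2)/I(M) = [C(1,1)·p^0·(1−p)] / p^1 = 1·(1−p)/p = 100.00/66.44 = 1.5051
(1−p)/p = 1.5051/1 = 1.5051  ⇒  p = 1/(1 + 1.5051) = 0.3992
Dg-30: 39.92%, Dg-32: 60.08%.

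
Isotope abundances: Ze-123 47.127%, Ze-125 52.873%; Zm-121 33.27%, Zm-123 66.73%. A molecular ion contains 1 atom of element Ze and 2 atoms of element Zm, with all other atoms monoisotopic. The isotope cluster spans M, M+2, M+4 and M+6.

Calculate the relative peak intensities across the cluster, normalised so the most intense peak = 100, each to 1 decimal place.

Element Ze pattern (n=1): 0.47127 : 0.52873
Element Zm pattern (n=2): 0.11068929 : 0.44402142 : 0.44528929
Convolve the two distributions (both contribute in 2-u steps):
  M: 0.47127×0.11068929 = 0.052165
  M+2: 0.47127×0.44402142 + 0.52873×0.11068929 = 0.267779
  M+4: 0.47127×0.44528929 + 0.52873×0.44402142 = 0.444619
  M+6: 0.52873×0.44528929 = 0.235438
Scale to base peak (0.444619) = 100: 11.7 : 60.2 : 100.0 : 53.0

11.7 : 60.2 : 100.0 : 53.0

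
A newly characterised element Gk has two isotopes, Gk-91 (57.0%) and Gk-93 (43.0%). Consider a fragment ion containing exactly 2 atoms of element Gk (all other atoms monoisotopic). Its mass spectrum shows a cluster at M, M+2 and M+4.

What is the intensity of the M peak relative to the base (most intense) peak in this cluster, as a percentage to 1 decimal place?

(0.570 + 0.430)^2 gives M 0.3249, M+2 0.4902, M+4 0.1849; the largest is M+2.
P(M+2) = C(2,1) × 0.570^1 × 0.430^1 = 2 × 0.5700 × 0.4300 = 0.490200 (base)
P(M) = C(2,0) × 0.570^2 × 0.430^0 = 1 × 0.3249 × 1.0000 = 0.324900
Relative intensity = 0.324900 / 0.490200 × 100 = 66.3

66.3%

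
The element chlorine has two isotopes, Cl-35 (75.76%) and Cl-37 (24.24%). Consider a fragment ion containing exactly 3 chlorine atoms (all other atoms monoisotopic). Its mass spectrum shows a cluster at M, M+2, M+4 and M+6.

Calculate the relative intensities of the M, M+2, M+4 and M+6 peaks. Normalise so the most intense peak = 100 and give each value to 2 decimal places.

Expanding (0.7576 + 0.2424)^3:
P(M) = 0.7576^3 = 0.434830
P(M+2) = 3 × 0.7576^2 × 0.2424^1 = 0.417382
P(M+4) = 3 × 0.7576^1 × 0.2424^2 = 0.133545
P(M+6) = 0.2424^3 = 0.014243
The M peak is largest (0.434830); scaling to 100 gives 100.00 : 95.99 : 30.71 : 3.28.

100.00 : 95.99 : 30.71 : 3.28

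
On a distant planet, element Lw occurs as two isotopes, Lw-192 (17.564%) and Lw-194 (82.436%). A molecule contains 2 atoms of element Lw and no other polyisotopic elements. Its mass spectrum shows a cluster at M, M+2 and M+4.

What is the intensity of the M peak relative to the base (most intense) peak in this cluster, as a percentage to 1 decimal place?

4.5%

Binomial terms of (0.17564 + 0.82436)^2: M 0.0308, M+2 0.2896, M+4 0.6796 → M+4 is the base peak.
P(M+4) = C(2,2) × 0.17564^0 × 0.82436^2 = 1 × 1.0000 × 0.67956941 = 0.679569 (base)
P(M) = C(2,0) × 0.17564^2 × 0.82436^0 = 1 × 0.03084941 × 1.0000 = 0.030849
Relative intensity = 0.030849 / 0.679569 × 100 = 4.5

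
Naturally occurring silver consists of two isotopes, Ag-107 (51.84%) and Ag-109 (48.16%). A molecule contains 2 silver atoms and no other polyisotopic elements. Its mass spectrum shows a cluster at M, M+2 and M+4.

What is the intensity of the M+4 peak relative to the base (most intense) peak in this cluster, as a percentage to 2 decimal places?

46.45%

(0.5184 + 0.4816)^2 gives M 0.2687, M+2 0.4993, M+4 0.2319; the largest is M+2.
P(M+2) = C(2,1) × 0.5184^1 × 0.4816^1 = 2 × 0.5184 × 0.4816 = 0.499323 (base)
P(M+4) = C(2,2) × 0.5184^0 × 0.4816^2 = 1 × 1.0000 × 0.23193856 = 0.231939
Relative intensity = 0.231939 / 0.499323 × 100 = 46.45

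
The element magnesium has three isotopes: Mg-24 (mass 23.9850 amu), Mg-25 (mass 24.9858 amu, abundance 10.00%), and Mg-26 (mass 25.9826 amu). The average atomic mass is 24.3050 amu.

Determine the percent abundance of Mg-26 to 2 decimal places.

11.01%

Let x and y be the fractions of Mg-24 and Mg-26. Then x + y = 1 − 0.1000 = 0.9000 and 23.9850x + 25.9826y = 24.3050 − 0.1000×24.9858 = 21.80642.
Substituting: 23.9850x + 25.9826(0.9000 − x) = 21.80642
(23.9850 − 25.9826)x = -1.57792  ⇒  x = 0.78991, y = 0.11009
Mg-24: 78.99%, Mg-26: 11.01%.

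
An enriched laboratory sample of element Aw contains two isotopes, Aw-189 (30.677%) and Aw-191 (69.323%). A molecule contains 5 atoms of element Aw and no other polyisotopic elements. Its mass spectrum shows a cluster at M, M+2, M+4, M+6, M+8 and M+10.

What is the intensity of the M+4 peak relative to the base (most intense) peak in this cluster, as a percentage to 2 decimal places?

39.17%

(0.30677 + 0.69323)^5 gives M 0.0027, M+2 0.0307, M+4 0.1387, M+6 0.3135, M+8 0.3542, M+10 0.1601; the largest is M+8.
P(M+8) = C(5,4) × 0.30677^1 × 0.69323^4 = 5 × 0.30677 × 0.23094544 = 0.354236 (base)
P(M+4) = C(5,2) × 0.30677^3 × 0.69323^2 = 10 × 0.02886946 × 0.48056783 = 0.138737
Relative intensity = 0.138737 / 0.354236 × 100 = 39.17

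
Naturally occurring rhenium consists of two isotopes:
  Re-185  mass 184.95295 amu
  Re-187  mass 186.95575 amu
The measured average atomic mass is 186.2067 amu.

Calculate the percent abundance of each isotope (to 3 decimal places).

Let x be the fractional abundance of Re-185; then Re-187 has abundance 1 − x.
184.95295·x + 186.95575·(1 − x) = 186.2067
(184.95295 − 186.95575)·x = 186.2067 − 186.95575
x = -0.74905 / -2.00280 = 0.37400 → 37.400% Re-185, 62.600% Re-187.

Re-185: 37.400%, Re-187: 62.600%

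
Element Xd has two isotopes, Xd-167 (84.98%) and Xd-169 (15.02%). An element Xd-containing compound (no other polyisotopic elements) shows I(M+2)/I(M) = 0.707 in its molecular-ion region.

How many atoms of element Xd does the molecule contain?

For n independent Xd atoms, I(M+2)/I(M) = n · (abundance Xd-169) / (abundance Xd-167) = n · 0.1502/0.8498.
n = 0.707 × 0.8498/0.1502 = 4.00 ≈ 4

4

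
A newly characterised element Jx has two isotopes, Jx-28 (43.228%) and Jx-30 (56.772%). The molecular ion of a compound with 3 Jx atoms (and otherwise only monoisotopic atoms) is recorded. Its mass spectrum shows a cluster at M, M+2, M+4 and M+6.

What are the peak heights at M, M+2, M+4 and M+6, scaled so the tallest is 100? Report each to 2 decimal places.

19.33 : 76.14 : 100.00 : 43.78

The 3 Jx atoms are independent, so intensities follow the terms of (0.43228 + 0.56772)^3.
P(M) = 0.43228^3 = 0.080778
P(M+2) = 3 × 0.43228^2 × 0.56772^1 = 0.318263
P(M+4) = 3 × 0.43228^1 × 0.56772^2 = 0.417979
P(M+6) = 0.56772^3 = 0.182980
The M+4 peak is largest (0.417979); scaling to 100 gives 19.33 : 76.14 : 100.00 : 43.78.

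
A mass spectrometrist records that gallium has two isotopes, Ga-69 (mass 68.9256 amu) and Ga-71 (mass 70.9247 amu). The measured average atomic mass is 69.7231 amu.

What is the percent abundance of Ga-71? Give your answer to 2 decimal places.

Let x be the fractional abundance of Ga-69; then Ga-71 has abundance 1 − x.
68.9256·x + 70.9247·(1 − x) = 69.7231
(68.9256 − 70.9247)·x = 69.7231 − 70.9247
x = -1.2016 / -1.9991 = 0.60107 → 60.11% Ga-69, 39.89% Ga-71.

39.89%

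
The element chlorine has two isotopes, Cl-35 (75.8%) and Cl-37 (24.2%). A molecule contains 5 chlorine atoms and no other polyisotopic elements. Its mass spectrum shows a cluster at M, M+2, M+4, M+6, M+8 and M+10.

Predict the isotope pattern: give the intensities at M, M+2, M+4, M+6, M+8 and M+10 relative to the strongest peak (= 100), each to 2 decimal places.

62.64 : 100.00 : 63.85 : 20.39 : 3.25 : 0.21

Expanding (0.758 + 0.242)^5:
P(M) = 0.758^5 = 0.250234
P(M+2) = 5 × 0.758^4 × 0.242^1 = 0.399450
P(M+4) = 10 × 0.758^3 × 0.242^2 = 0.255058
P(M+6) = 10 × 0.758^2 × 0.242^3 = 0.081430
P(M+8) = 5 × 0.758^1 × 0.242^4 = 0.012999
P(M+10) = 0.242^5 = 0.000830
The M+2 peak is largest (0.399450); scaling to 100 gives 62.64 : 100.00 : 63.85 : 20.39 : 3.25 : 0.21.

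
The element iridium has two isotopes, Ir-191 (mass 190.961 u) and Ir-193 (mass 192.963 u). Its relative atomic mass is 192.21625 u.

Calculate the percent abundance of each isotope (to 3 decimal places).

With x = fraction of Ir-191 (so Ir-193 is 1 − x):
190.961·x + 192.963·(1 − x) = 192.21625
(190.961 − 192.963)·x = 192.21625 − 192.963
x = -0.74675 / -2.002 = 0.37300 → 37.300% Ir-191, 62.700% Ir-193.

Ir-191: 37.300%, Ir-193: 62.700%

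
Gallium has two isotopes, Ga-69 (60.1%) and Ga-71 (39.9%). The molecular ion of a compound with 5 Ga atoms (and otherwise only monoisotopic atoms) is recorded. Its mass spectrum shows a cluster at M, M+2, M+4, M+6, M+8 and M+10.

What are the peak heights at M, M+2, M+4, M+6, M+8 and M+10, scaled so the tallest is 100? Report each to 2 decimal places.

Each Ga atom is independently Ga-69 (p = 0.601) or Ga-71 (q = 0.399); the cluster is the binomial expansion (p + q)^5.
P(M) = 0.601^5 = 0.078410
P(M+2) = 5 × 0.601^4 × 0.399^1 = 0.260280
P(M+4) = 10 × 0.601^3 × 0.399^2 = 0.345596
P(M+6) = 10 × 0.601^2 × 0.399^3 = 0.229439
P(M+8) = 5 × 0.601^1 × 0.399^4 = 0.076162
P(M+10) = 0.399^5 = 0.010113
The M+4 peak is largest (0.345596); scaling to 100 gives 22.69 : 75.31 : 100.00 : 66.39 : 22.04 : 2.93.

22.69 : 75.31 : 100.00 : 66.39 : 22.04 : 2.93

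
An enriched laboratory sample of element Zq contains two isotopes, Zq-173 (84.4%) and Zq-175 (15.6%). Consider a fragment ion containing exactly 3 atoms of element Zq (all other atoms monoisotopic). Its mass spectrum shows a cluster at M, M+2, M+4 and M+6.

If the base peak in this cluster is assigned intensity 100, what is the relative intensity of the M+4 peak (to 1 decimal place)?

Term probabilities: M 0.6012, M+2 0.3334, M+4 0.0616, M+6 0.0038. Base peak = M.
P(M) = C(3,0) × 0.844^3 × 0.156^0 = 1 × 0.60121158 × 1.0000 = 0.601212 (base)
P(M+4) = C(3,2) × 0.844^1 × 0.156^2 = 3 × 0.8440 × 0.024336 = 0.061619
Relative intensity = 0.061619 / 0.601212 × 100 = 10.2

10.2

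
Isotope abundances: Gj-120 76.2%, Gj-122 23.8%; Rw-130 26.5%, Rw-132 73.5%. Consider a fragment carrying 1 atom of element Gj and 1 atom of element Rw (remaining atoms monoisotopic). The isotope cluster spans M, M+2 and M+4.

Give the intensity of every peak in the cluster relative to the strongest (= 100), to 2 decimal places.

32.41 : 100.00 : 28.07

Element Gj pattern (n=1): 0.7620 : 0.2380
Element Rw pattern (n=1): 0.2650 : 0.7350
Convolve the two distributions (both contribute in 2-u steps):
  M: 0.7620×0.2650 = 0.201930
  M+2: 0.7620×0.7350 + 0.2380×0.2650 = 0.623140
  M+4: 0.2380×0.7350 = 0.174930
Scale to base peak (0.623140) = 100: 32.41 : 100.00 : 28.07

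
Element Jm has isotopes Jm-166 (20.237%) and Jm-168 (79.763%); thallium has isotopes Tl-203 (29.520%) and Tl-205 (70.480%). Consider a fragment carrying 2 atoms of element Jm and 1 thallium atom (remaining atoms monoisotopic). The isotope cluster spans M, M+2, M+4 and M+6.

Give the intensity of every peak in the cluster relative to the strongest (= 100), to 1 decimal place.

Element Jm pattern (n=2): 0.04095362 : 0.32283277 : 0.63621362
Thallium pattern (n=1): 0.2952 : 0.7048
Convolve the two distributions (both contribute in 2-u steps):
  M: 0.04095362×0.2952 = 0.012090
  M+2: 0.04095362×0.7048 + 0.32283277×0.2952 = 0.124164
  M+4: 0.32283277×0.7048 + 0.63621362×0.2952 = 0.415343
  M+6: 0.63621362×0.7048 = 0.448403
Scale to base peak (0.448403) = 100: 2.7 : 27.7 : 92.6 : 100.0

2.7 : 27.7 : 92.6 : 100.0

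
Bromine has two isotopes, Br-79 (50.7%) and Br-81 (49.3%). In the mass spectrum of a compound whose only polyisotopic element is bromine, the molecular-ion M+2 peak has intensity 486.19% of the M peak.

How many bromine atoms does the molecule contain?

For n independent Br atoms, I(M+2)/I(M) = n · (abundance Br-81) / (abundance Br-79) = n · 0.493/0.507.
n = 4.8619 × 0.507/0.493 = 5.00 ≈ 5

5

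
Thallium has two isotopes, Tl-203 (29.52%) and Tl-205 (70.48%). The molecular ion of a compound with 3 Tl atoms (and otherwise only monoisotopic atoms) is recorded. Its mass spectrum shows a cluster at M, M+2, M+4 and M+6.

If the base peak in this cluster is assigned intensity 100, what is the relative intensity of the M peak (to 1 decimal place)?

5.8

Binomial terms of (0.2952 + 0.7048)^3: M 0.0257, M+2 0.1843, M+4 0.4399, M+6 0.3501 → M+4 is the base peak.
P(M+4) = C(3,2) × 0.2952^1 × 0.7048^2 = 3 × 0.2952 × 0.49674304 = 0.439916 (base)
P(M) = C(3,0) × 0.2952^3 × 0.7048^0 = 1 × 0.02572463 × 1.0000 = 0.025725
Relative intensity = 0.025725 / 0.439916 × 100 = 5.8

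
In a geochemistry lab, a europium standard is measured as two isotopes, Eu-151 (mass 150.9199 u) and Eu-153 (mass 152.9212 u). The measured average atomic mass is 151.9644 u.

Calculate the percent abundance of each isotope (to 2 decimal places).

With x = fraction of Eu-151 (so Eu-153 is 1 − x):
150.9199·x + 152.9212·(1 − x) = 151.9644
(150.9199 − 152.9212)·x = 151.9644 − 152.9212
x = -0.9568 / -2.0013 = 0.47809 → 47.81% Eu-151, 52.19% Eu-153.

Eu-151: 47.81%, Eu-153: 52.19%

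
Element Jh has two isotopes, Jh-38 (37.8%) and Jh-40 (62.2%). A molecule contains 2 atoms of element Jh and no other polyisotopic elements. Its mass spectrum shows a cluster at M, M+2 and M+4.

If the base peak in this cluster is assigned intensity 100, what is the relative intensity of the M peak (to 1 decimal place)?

30.4

(0.378 + 0.622)^2 gives M 0.1429, M+2 0.4702, M+4 0.3869; the largest is M+2.
P(M+2) = C(2,1) × 0.378^1 × 0.622^1 = 2 × 0.3780 × 0.6220 = 0.470232 (base)
P(M) = C(2,0) × 0.378^2 × 0.622^0 = 1 × 0.142884 × 1.0000 = 0.142884
Relative intensity = 0.142884 / 0.470232 × 100 = 30.4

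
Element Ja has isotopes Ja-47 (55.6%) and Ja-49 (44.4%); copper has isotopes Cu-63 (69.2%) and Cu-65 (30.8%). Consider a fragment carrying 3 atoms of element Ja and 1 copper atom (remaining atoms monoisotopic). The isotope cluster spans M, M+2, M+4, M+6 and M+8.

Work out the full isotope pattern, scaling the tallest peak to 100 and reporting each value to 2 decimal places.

Element Ja pattern (n=3): 0.17187962 : 0.41176915 : 0.32882285 : 0.08752838
Copper pattern (n=1): 0.6920 : 0.3080
Convolve the two distributions (both contribute in 2-u steps):
  M: 0.17187962×0.6920 = 0.118941
  M+2: 0.17187962×0.3080 + 0.41176915×0.6920 = 0.337883
  M+4: 0.41176915×0.3080 + 0.32882285×0.6920 = 0.354370
  M+6: 0.32882285×0.3080 + 0.08752838×0.6920 = 0.161847
  M+8: 0.08752838×0.3080 = 0.026959
Scale to base peak (0.354370) = 100: 33.56 : 95.35 : 100.00 : 45.67 : 7.61

33.56 : 95.35 : 100.00 : 45.67 : 7.61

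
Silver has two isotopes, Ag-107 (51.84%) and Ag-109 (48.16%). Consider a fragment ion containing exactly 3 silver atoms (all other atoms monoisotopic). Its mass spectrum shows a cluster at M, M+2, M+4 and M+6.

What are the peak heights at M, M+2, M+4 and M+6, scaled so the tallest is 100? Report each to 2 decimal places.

The 3 Ag atoms are independent, so intensities follow the terms of (0.5184 + 0.4816)^3.
P(M) = 0.5184^3 = 0.139314
P(M+2) = 3 × 0.5184^2 × 0.4816^1 = 0.388273
P(M+4) = 3 × 0.5184^1 × 0.4816^2 = 0.360711
P(M+6) = 0.4816^3 = 0.111702
The M+2 peak is largest (0.388273); scaling to 100 gives 35.88 : 100.00 : 92.90 : 28.77.

35.88 : 100.00 : 92.90 : 28.77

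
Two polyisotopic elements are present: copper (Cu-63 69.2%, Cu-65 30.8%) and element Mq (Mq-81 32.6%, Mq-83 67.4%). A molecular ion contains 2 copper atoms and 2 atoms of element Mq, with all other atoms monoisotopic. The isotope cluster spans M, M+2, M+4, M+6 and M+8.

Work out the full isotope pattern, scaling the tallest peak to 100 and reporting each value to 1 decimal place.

12.3 : 61.6 : 100.0 : 56.7 : 10.4

Copper pattern (n=2): 0.478864 : 0.426272 : 0.094864
Element Mq pattern (n=2): 0.106276 : 0.439448 : 0.454276
Convolve the two distributions (both contribute in 2-u steps):
  M: 0.478864×0.106276 = 0.050892
  M+2: 0.478864×0.439448 + 0.426272×0.106276 = 0.255738
  M+4: 0.478864×0.454276 + 0.426272×0.439448 + 0.094864×0.106276 = 0.414943
  M+6: 0.426272×0.454276 + 0.094864×0.439448 = 0.235333
  M+8: 0.094864×0.454276 = 0.043094
Scale to base peak (0.414943) = 100: 12.3 : 61.6 : 100.0 : 56.7 : 10.4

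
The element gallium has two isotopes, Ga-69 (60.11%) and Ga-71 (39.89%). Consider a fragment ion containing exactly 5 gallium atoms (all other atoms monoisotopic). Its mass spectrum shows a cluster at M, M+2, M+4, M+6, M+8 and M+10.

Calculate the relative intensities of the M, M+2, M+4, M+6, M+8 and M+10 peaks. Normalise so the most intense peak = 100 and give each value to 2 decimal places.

22.71 : 75.34 : 100.00 : 66.36 : 22.02 : 2.92

Expanding (0.6011 + 0.3989)^5:
P(M) = 0.6011^5 = 0.078475
P(M+2) = 5 × 0.6011^4 × 0.3989^1 = 0.260388
P(M+4) = 10 × 0.6011^3 × 0.3989^2 = 0.345596
P(M+6) = 10 × 0.6011^2 × 0.3989^3 = 0.229343
P(M+8) = 5 × 0.6011^1 × 0.3989^4 = 0.076098
P(M+10) = 0.3989^5 = 0.010100
The M+4 peak is largest (0.345596); scaling to 100 gives 22.71 : 75.34 : 100.00 : 66.36 : 22.02 : 2.92.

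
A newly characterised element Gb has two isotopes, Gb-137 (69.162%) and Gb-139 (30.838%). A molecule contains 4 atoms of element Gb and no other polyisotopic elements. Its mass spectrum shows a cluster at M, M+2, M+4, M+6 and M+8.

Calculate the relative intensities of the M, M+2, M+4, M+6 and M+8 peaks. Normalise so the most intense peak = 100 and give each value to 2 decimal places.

56.07 : 100.00 : 66.88 : 19.88 : 2.22

Expanding (0.69162 + 0.30838)^4:
P(M) = 0.69162^4 = 0.228807
P(M+2) = 4 × 0.69162^3 × 0.30838^1 = 0.408083
P(M+4) = 6 × 0.69162^2 × 0.30838^2 = 0.272935
P(M+6) = 4 × 0.69162^1 × 0.30838^3 = 0.081131
P(M+8) = 0.30838^4 = 0.009044
The M+2 peak is largest (0.408083); scaling to 100 gives 56.07 : 100.00 : 66.88 : 19.88 : 2.22.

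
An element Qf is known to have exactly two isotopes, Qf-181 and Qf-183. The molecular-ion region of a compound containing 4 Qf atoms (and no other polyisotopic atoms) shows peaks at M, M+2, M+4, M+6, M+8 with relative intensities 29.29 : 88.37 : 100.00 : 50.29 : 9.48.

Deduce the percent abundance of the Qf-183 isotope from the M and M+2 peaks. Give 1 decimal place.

Let p = fractional abundance of Qf-181. I(M+2)/I(M) = [C(4,1)·p^3·(1−p)] / p^4 = 4·(1−p)/p = 88.37/29.29 = 3.0171
(1−p)/p = 3.0171/4 = 0.7543  ⇒  p = 1/(1 + 0.7543) = 0.5700
Qf-181: 57.0%, Qf-183: 43.0%.

43.0%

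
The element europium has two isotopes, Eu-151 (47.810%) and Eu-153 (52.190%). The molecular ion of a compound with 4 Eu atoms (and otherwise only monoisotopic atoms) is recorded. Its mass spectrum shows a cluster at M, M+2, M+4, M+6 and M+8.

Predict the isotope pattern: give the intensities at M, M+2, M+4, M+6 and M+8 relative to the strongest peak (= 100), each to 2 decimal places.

Expanding (0.47810 + 0.52190)^4:
P(M) = 0.47810^4 = 0.052249
P(M+2) = 4 × 0.47810^3 × 0.52190^1 = 0.228141
P(M+4) = 6 × 0.47810^2 × 0.52190^2 = 0.373563
P(M+6) = 4 × 0.47810^1 × 0.52190^3 = 0.271857
P(M+8) = 0.52190^4 = 0.074191
The M+4 peak is largest (0.373563); scaling to 100 gives 13.99 : 61.07 : 100.00 : 72.77 : 19.86.

13.99 : 61.07 : 100.00 : 72.77 : 19.86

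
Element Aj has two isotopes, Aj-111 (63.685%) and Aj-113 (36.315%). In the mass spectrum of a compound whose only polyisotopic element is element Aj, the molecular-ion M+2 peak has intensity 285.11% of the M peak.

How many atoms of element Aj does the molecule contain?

The M+2/M ratio from n Aj atoms is n · q/p = n · 0.36315/0.63685.
n = 2.8511 × 0.63685/0.36315 = 5.00 ≈ 5

5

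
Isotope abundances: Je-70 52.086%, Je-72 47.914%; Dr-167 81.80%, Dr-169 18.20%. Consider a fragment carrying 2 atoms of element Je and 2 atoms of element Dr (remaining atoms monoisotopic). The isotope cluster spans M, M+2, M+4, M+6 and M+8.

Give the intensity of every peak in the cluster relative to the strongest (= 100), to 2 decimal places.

Element Je pattern (n=2): 0.27129514 : 0.49912972 : 0.22957514
Element Dr pattern (n=2): 0.669124 : 0.297752 : 0.033124
Convolve the two distributions (both contribute in 2-u steps):
  M: 0.27129514×0.669124 = 0.181530
  M+2: 0.27129514×0.297752 + 0.49912972×0.669124 = 0.414758
  M+4: 0.27129514×0.033124 + 0.49912972×0.297752 + 0.22957514×0.669124 = 0.311217
  M+6: 0.49912972×0.033124 + 0.22957514×0.297752 = 0.084890
  M+8: 0.22957514×0.033124 = 0.007604
Scale to base peak (0.414758) = 100: 43.77 : 100.00 : 75.04 : 20.47 : 1.83

43.77 : 100.00 : 75.04 : 20.47 : 1.83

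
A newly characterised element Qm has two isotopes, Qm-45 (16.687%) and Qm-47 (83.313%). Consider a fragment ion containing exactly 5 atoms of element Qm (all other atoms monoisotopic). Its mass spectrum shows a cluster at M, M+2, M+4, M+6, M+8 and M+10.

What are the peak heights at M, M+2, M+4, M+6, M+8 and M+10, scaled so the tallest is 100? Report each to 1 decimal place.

0.0 : 0.8 : 8.0 : 40.1 : 100.0 : 99.9

Each Qm atom is independently Qm-45 (p = 0.16687) or Qm-47 (q = 0.83313); the cluster is the binomial expansion (p + q)^5.
P(M) = 0.16687^5 = 0.000129
P(M+2) = 5 × 0.16687^4 × 0.83313^1 = 0.003230
P(M+4) = 10 × 0.16687^3 × 0.83313^2 = 0.032252
P(M+6) = 10 × 0.16687^2 × 0.83313^3 = 0.161026
P(M+8) = 5 × 0.16687^1 × 0.83313^4 = 0.401975
P(M+10) = 0.83313^5 = 0.401388
The M+8 peak is largest (0.401975); scaling to 100 gives 0.0 : 0.8 : 8.0 : 40.1 : 100.0 : 99.9.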